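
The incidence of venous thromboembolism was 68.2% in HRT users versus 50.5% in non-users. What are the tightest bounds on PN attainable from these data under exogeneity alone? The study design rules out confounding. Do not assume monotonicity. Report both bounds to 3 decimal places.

p₁ = 0.682, p₀ = 0.505.
Under exogeneity alone the bounds on PN are max{0,(p₁−p₀)/p₁} ≤ PN ≤ min{1,(1−p₀)/p₁}.
  lower = (p₁ − p₀)/p₁ = 0.177 / 0.682 ≈ 0.2595
  upper = min{1, (1 − p₀)/p₁} = 0.495 / 0.682 ≈ 0.7258

0.260 ≤ PN ≤ 0.726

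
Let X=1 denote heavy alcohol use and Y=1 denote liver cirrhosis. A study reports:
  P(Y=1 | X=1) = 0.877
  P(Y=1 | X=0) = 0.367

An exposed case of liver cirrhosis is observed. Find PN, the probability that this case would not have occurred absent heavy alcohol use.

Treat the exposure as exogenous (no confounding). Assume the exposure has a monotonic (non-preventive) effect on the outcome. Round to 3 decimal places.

PN ≈ 0.582

Let p₁ = 0.877, p₀ = 0.367.
Under exogeneity and monotonicity, PN = (p₁ − p₀) / p₁.
PN = (0.877 − 0.367) / 0.877 = 0.51 / 0.877 ≈ 0.5815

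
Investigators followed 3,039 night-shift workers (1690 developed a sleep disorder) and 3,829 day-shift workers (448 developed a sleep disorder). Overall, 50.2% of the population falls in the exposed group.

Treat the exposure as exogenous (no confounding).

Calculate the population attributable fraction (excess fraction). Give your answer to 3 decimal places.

PAF ≈ 0.653

p₁ = P(outcome | exposed) = 1690/3039 = 0.5561
p₀ = P(outcome | unexposed) = 448/3829 = 0.117
Overall risk P(Y=1) = π·p₁ + (1−π)·p₀ = 0.502×0.5561 + 0.498×0.117 = 0.33743.
Under exogeneity, PAF = [P(Y=1) − p₀] / P(Y=1).
PAF = (0.33743 − 0.117) / 0.33743 ≈ 0.6533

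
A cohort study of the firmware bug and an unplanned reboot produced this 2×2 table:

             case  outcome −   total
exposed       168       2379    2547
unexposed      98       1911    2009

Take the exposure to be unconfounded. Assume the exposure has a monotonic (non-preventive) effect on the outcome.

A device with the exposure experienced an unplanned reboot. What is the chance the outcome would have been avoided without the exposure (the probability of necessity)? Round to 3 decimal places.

PN ≈ 0.260

p₁ = P(outcome | exposed) = 168/2547 = 0.06596
p₀ = P(outcome | unexposed) = 98/2009 = 0.04878
Under exogeneity and monotonicity, PN = (p₁ − p₀) / p₁.
PN = (0.06596 − 0.04878) / 0.06596 = 0.017179 / 0.06596 ≈ 0.2605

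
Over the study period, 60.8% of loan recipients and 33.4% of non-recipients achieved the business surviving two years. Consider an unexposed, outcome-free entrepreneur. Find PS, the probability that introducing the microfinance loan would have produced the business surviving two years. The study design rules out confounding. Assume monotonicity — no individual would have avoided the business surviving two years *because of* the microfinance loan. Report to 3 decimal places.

p₁ = 0.608, p₀ = 0.334.
Under exogeneity and monotonicity, PS = (p₁ − p₀) / (1 − p₀).
PS = (0.608 − 0.334) / (1 − 0.334) = 0.274 / 0.666 ≈ 0.4114

PS ≈ 0.411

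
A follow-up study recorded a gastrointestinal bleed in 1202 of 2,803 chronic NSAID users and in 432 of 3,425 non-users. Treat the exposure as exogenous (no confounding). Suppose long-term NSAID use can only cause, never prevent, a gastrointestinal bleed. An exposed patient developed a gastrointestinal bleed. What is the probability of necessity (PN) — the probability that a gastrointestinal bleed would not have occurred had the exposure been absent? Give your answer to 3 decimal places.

p₁ = P(outcome | exposed) = 1202/2803 = 0.42883
p₀ = P(outcome | unexposed) = 432/3425 = 0.12613
Under exogeneity and monotonicity, PN = (p₁ − p₀) / p₁.
PN = (0.42883 − 0.12613) / 0.42883 = 0.30269 / 0.42883 ≈ 0.7059

PN ≈ 0.706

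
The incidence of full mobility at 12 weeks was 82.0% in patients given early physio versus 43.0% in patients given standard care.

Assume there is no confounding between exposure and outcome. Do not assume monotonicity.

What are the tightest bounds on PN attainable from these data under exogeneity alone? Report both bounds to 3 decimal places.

0.476 ≤ PN ≤ 0.695

p₁ = 0.82, p₀ = 0.43.
Under exogeneity alone the bounds on PN are max{0,(p₁−p₀)/p₁} ≤ PN ≤ min{1,(1−p₀)/p₁}.
  lower = (p₁ − p₀)/p₁ = 0.39 / 0.82 ≈ 0.4756
  upper = min{1, (1 − p₀)/p₁} = 0.57 / 0.82 ≈ 0.6951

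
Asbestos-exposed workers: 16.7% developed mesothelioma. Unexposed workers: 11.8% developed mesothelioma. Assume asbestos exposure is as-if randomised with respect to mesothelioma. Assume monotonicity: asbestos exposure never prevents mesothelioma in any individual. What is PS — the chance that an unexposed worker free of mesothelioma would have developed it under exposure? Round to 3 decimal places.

p₁ = 0.167, p₀ = 0.118.
Under exogeneity and monotonicity, PS = (p₁ − p₀) / (1 − p₀).
PS = (0.167 − 0.118) / (1 − 0.118) = 0.049 / 0.882 ≈ 0.0556

PS ≈ 0.056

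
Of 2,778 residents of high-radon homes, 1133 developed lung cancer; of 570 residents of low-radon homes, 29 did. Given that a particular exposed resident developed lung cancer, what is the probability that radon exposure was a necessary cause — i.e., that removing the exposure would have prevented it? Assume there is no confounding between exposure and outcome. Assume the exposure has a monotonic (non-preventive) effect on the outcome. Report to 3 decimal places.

PN ≈ 0.875

p₁ = P(outcome | exposed) = 1133/2778 = 0.40785
p₀ = P(outcome | unexposed) = 29/570 = 0.050877
Under exogeneity and monotonicity, PN = (p₁ − p₀) / p₁.
PN = (0.40785 − 0.050877) / 0.40785 = 0.35697 / 0.40785 ≈ 0.8753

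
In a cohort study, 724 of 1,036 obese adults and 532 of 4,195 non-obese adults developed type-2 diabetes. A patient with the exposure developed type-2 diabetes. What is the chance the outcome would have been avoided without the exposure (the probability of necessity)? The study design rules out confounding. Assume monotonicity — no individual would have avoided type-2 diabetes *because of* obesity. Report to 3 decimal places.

p₁ = P(outcome | exposed) = 724/1036 = 0.69884
p₀ = P(outcome | unexposed) = 532/4195 = 0.12682
Under exogeneity and monotonicity, PN = (p₁ − p₀) / p₁.
PN = (0.69884 − 0.12682) / 0.69884 = 0.57202 / 0.69884 ≈ 0.8185

PN ≈ 0.819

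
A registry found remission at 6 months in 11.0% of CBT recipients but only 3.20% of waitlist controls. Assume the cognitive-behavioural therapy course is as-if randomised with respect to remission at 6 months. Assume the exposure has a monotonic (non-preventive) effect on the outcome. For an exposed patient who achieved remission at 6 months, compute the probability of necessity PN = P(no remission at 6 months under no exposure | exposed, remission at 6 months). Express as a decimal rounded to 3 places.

PN ≈ 0.709

p₁ = 0.11, p₀ = 0.032.
Under exogeneity and monotonicity, PN = (p₁ − p₀) / p₁.
PN = (0.11 − 0.032) / 0.11 = 0.078 / 0.11 ≈ 0.7091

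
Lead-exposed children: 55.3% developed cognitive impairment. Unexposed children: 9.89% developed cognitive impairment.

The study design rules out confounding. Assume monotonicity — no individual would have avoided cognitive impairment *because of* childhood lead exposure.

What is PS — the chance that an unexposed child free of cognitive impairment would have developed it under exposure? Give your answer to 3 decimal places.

PS ≈ 0.504

p₁ = 0.553, p₀ = 0.0989.
Under exogeneity and monotonicity, PS = (p₁ − p₀) / (1 − p₀).
PS = (0.553 − 0.0989) / (1 − 0.0989) = 0.4541 / 0.9011 ≈ 0.5039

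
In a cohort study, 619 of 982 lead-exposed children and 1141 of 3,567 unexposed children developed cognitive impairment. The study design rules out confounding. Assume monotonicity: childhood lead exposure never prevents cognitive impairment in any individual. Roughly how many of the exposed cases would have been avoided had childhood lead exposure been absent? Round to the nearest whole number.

about 305 cases

p₁ = P(outcome | exposed) = 619/982 = 0.63035
p₀ = P(outcome | unexposed) = 1141/3567 = 0.31988
PN = (p₁ − p₀)/p₁ = (0.63035 − 0.31988) / 0.63035 ≈ 0.49254.
Attributable cases ≈ PN × (exposed cases) = 0.49254 × 619 ≈ 304.88.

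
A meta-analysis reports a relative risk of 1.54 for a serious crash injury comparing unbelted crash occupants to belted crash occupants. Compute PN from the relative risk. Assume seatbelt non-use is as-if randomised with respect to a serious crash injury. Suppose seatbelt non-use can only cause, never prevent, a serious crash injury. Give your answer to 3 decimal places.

Under exogeneity and monotonicity, PN = (RR − 1) / RR = 1 − 1/RR.
PN = (1.54 − 1) / 1.54 = 0.54 / 1.54 ≈ 0.3506

PN ≈ 0.351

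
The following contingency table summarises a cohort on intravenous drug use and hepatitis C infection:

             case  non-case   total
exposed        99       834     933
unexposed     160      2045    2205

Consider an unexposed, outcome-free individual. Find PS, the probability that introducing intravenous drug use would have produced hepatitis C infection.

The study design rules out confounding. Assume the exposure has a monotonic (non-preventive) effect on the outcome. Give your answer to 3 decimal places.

PS ≈ 0.036

p₁ = P(outcome | exposed) = 99/933 = 0.10611
p₀ = P(outcome | unexposed) = 160/2205 = 0.072562
Under exogeneity and monotonicity, PS = (p₁ − p₀) / (1 − p₀).
PS = (0.10611 − 0.072562) / (1 − 0.072562) = 0.033547 / 0.92744 ≈ 0.0362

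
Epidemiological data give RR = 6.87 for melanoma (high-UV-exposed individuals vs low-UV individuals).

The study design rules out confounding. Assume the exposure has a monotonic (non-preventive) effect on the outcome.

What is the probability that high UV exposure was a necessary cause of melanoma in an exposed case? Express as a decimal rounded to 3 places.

Under exogeneity and monotonicity, PN = (RR − 1) / RR = 1 − 1/RR.
PN = (6.87 − 1) / 6.87 = 5.87 / 6.87 ≈ 0.8544

PN ≈ 0.854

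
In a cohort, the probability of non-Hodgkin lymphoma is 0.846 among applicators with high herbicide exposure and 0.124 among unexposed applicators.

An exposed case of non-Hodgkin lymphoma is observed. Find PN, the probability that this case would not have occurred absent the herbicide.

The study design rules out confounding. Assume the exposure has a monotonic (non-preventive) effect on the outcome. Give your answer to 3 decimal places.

PN ≈ 0.853

Let p₁ = 0.846, p₀ = 0.124.
Under exogeneity and monotonicity, PN = (p₁ − p₀) / p₁.
PN = (0.846 − 0.124) / 0.846 = 0.722 / 0.846 ≈ 0.8534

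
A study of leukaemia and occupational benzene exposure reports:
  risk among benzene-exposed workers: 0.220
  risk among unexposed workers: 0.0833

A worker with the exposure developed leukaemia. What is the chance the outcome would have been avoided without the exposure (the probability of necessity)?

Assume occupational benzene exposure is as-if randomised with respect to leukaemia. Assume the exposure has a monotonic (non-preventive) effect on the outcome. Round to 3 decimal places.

Let p₁ = 0.22, p₀ = 0.0833.
Under exogeneity and monotonicity, PN = (p₁ − p₀) / p₁.
PN = (0.22 − 0.0833) / 0.22 = 0.1367 / 0.22 ≈ 0.6214

PN ≈ 0.621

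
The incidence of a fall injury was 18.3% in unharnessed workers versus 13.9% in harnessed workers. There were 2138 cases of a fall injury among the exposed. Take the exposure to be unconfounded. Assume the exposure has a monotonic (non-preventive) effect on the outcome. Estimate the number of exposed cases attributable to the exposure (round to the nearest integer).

p₁ = 0.183, p₀ = 0.139.
PN = (p₁ − p₀)/p₁ = (0.183 − 0.139) / 0.183 ≈ 0.24044.
Attributable cases ≈ PN × (exposed cases) = 0.24044 × 2138 ≈ 514.05.

about 514 cases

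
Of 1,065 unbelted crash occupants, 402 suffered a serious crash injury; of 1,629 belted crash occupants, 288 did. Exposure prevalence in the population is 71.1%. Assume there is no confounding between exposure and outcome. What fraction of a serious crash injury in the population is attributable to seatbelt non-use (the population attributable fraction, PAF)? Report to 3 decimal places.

PAF ≈ 0.447

p₁ = P(outcome | exposed) = 402/1065 = 0.37746
p₀ = P(outcome | unexposed) = 288/1629 = 0.1768
Overall risk P(Y=1) = π·p₁ + (1−π)·p₀ = 0.711×0.37746 + 0.289×0.1768 = 0.31947.
Under exogeneity, PAF = [P(Y=1) − p₀] / P(Y=1).
PAF = (0.31947 − 0.1768) / 0.31947 ≈ 0.4466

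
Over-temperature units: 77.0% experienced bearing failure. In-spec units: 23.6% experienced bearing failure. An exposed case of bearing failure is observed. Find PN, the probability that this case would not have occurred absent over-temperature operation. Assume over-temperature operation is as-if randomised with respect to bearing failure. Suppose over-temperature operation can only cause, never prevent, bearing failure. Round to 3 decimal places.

PN ≈ 0.694

p₁ = 0.77, p₀ = 0.236.
Under exogeneity and monotonicity, PN = (p₁ − p₀) / p₁.
PN = (0.77 − 0.236) / 0.77 = 0.534 / 0.77 ≈ 0.6935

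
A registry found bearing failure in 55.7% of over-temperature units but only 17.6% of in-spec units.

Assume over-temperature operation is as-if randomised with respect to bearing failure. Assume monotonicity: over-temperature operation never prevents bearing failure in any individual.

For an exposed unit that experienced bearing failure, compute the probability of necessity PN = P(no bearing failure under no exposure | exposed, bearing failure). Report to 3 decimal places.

PN ≈ 0.684

p₁ = 0.557, p₀ = 0.176.
Under exogeneity and monotonicity, PN = (p₁ − p₀) / p₁.
PN = (0.557 − 0.176) / 0.557 = 0.381 / 0.557 ≈ 0.6840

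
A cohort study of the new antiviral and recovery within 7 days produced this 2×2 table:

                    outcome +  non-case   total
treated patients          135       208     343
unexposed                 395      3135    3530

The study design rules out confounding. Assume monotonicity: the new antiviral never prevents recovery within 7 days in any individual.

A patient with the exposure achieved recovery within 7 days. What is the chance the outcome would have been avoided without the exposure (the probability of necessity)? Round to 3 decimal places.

p₁ = P(outcome | exposed) = 135/343 = 0.39359
p₀ = P(outcome | unexposed) = 395/3530 = 0.1119
Under exogeneity and monotonicity, PN = (p₁ − p₀)/p₁.
PN = (0.39359 − 0.1119) / 0.39359 ≈ 0.7157

PN ≈ 0.716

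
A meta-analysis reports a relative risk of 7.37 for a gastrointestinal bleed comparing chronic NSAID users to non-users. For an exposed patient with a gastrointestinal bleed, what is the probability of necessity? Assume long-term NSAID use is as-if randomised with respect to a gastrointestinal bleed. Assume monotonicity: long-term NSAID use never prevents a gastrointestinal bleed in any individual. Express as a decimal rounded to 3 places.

PN ≈ 0.864

Under exogeneity and monotonicity, PN = (RR − 1) / RR = 1 − 1/RR.
PN = (7.37 − 1) / 7.37 = 6.37 / 7.37 ≈ 0.8643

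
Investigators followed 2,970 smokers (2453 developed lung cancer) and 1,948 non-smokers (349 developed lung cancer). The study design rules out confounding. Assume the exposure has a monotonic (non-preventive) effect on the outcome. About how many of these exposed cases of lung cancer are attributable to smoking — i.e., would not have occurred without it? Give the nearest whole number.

p₁ = P(outcome | exposed) = 2453/2970 = 0.82593
p₀ = P(outcome | unexposed) = 349/1948 = 0.17916
PN = (p₁ − p₀)/p₁ = (0.82593 − 0.17916) / 0.82593 ≈ 0.78308.
Attributable cases ≈ PN × (exposed cases) = 0.78308 × 2453 ≈ 1920.90.

about 1921 cases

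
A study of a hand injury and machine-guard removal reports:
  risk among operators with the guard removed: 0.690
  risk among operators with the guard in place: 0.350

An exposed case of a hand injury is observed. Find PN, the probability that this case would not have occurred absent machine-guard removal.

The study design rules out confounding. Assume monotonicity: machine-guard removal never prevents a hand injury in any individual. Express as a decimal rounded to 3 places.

Let p₁ = 0.69, p₀ = 0.35.
Under exogeneity and monotonicity, PN = (p₁ − p₀) / p₁.
PN = (0.69 − 0.35) / 0.69 = 0.34 / 0.69 ≈ 0.4928

PN ≈ 0.493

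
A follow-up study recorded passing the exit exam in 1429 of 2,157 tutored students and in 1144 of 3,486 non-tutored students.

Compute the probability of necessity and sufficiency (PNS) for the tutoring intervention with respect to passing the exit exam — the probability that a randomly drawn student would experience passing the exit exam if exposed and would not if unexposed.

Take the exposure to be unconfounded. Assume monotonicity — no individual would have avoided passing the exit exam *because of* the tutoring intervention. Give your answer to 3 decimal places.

PNS ≈ 0.334

p₁ = P(outcome | exposed) = 1429/2157 = 0.66249
p₀ = P(outcome | unexposed) = 1144/3486 = 0.32817
Under exogeneity and monotonicity, PNS = p₁ − p₀.
PNS = 0.66249 − 0.32817 = 0.33432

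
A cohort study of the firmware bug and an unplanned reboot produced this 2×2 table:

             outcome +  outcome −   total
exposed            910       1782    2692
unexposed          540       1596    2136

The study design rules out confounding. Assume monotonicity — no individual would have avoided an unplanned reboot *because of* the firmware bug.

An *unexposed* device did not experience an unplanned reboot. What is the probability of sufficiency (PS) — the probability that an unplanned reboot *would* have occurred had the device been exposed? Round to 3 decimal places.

p₁ = P(outcome | exposed) = 910/2692 = 0.33804
p₀ = P(outcome | unexposed) = 540/2136 = 0.25281
Under exogeneity and monotonicity, PS = (p₁ − p₀)/(1 − p₀).
PS = (0.33804 − 0.25281) / 0.74719 ≈ 0.1141

PS ≈ 0.114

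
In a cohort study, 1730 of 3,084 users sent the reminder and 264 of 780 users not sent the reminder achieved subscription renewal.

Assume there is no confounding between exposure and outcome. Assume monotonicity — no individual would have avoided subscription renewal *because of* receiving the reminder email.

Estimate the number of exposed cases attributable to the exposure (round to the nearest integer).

p₁ = P(outcome | exposed) = 1730/3084 = 0.56096
p₀ = P(outcome | unexposed) = 264/780 = 0.33846
PN = (p₁ − p₀)/p₁ = (0.56096 − 0.33846) / 0.56096 ≈ 0.39664.
Attributable cases ≈ PN × (exposed cases) = 0.39664 × 1730 ≈ 686.18.

about 686 cases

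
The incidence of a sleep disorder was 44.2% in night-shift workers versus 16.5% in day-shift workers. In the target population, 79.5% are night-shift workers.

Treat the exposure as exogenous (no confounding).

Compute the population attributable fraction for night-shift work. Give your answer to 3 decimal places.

p₁ = 0.442, p₀ = 0.165.
Overall risk P(Y=1) = π·p₁ + (1−π)·p₀ = 0.795×0.442 + 0.205×0.165 = 0.38522.
Under exogeneity, PAF = [P(Y=1) − p₀] / P(Y=1).
PAF = (0.38522 − 0.165) / 0.38522 ≈ 0.5717

PAF ≈ 0.572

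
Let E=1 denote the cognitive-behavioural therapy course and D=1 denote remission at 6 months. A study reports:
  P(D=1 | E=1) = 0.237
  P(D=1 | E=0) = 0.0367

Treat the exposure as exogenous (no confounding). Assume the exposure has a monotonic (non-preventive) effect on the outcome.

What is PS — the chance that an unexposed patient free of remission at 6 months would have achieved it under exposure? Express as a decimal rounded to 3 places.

Let p₁ = 0.237, p₀ = 0.0367.
Under exogeneity and monotonicity, PS = (p₁ − p₀) / (1 − p₀).
PS = (0.237 − 0.0367) / (1 − 0.0367) = 0.2003 / 0.9633 ≈ 0.2079

PS ≈ 0.208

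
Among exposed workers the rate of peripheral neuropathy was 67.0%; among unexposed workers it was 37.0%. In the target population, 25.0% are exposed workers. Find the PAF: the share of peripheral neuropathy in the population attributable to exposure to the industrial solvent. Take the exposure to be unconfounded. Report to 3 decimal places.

p₁ = 0.67, p₀ = 0.37.
Overall risk P(Y=1) = π·p₁ + (1−π)·p₀ = 0.25×0.67 + 0.75×0.37 = 0.445.
Under exogeneity, PAF = [P(Y=1) − p₀] / P(Y=1).
PAF = (0.445 − 0.37) / 0.445 ≈ 0.1685

PAF ≈ 0.169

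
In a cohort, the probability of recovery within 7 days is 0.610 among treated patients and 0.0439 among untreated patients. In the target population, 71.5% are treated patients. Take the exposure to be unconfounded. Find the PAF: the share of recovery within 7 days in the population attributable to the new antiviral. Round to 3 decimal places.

Let p₁ = 0.61, p₀ = 0.0439.
Overall risk P(Y=1) = π·p₁ + (1−π)·p₀ = 0.715×0.61 + 0.285×0.0439 = 0.44866.
Under exogeneity, PAF = [P(Y=1) − p₀] / P(Y=1).
PAF = (0.44866 − 0.0439) / 0.44866 ≈ 0.9022

PAF ≈ 0.902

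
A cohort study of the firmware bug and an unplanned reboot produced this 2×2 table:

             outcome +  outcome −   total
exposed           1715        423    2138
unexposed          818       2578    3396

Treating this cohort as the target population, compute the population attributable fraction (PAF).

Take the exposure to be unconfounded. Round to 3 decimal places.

p₁ = P(outcome | exposed) = 1715/2138 = 0.80215
p₀ = P(outcome | unexposed) = 818/3396 = 0.24087
Exposure prevalence π = 2138/5534 = 0.38634; overall risk P(Y=1) = 0.45772.
Under exogeneity, PAF = [P(Y=1) − p₀]/P(Y=1).
PAF = (0.45772 − 0.24087) / 0.45772 ≈ 0.4738

PAF ≈ 0.474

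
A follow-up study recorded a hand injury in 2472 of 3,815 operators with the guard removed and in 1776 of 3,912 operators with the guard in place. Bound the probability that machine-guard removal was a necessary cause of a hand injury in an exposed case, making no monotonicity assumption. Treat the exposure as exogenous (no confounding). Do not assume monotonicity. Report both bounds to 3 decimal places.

0.299 ≤ PN ≤ 0.843

p₁ = P(outcome | exposed) = 2472/3815 = 0.64797
p₀ = P(outcome | unexposed) = 1776/3912 = 0.45399
Under exogeneity alone the bounds on PN are max{0,(p₁−p₀)/p₁} ≤ PN ≤ min{1,(1−p₀)/p₁}.
  lower = (p₁ − p₀)/p₁ = 0.19398 / 0.64797 ≈ 0.2994
  upper = min{1, (1 − p₀)/p₁} = 0.54601 / 0.64797 ≈ 0.8427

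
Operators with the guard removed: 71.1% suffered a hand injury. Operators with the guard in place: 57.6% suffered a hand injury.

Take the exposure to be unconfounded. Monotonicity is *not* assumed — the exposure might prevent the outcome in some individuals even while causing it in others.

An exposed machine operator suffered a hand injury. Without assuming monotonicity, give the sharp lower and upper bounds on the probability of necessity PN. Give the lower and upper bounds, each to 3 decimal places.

p₁ = 0.711, p₀ = 0.576.
Under exogeneity alone the bounds on PN are max{0,(p₁−p₀)/p₁} ≤ PN ≤ min{1,(1−p₀)/p₁}.
  lower = (p₁ − p₀)/p₁ = 0.135 / 0.711 ≈ 0.1899
  upper = min{1, (1 − p₀)/p₁} = 0.424 / 0.711 ≈ 0.5963

0.190 ≤ PN ≤ 0.596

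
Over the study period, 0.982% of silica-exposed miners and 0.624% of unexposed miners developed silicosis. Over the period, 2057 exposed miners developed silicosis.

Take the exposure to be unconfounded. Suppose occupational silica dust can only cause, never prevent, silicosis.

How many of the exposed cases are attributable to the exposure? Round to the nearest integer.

p₁ = 0.00982, p₀ = 0.00624.
PN = (p₁ − p₀)/p₁ = (0.00982 − 0.00624) / 0.00982 ≈ 0.36456.
Attributable cases ≈ PN × (exposed cases) = 0.36456 × 2057 ≈ 749.90.

about 750 cases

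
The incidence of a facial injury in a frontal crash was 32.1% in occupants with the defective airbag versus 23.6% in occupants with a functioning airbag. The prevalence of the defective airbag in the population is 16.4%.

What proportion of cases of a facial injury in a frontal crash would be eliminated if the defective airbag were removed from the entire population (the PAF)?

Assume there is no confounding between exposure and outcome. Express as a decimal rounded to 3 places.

p₁ = 0.321, p₀ = 0.236.
Overall risk P(Y=1) = π·p₁ + (1−π)·p₀ = 0.164×0.321 + 0.836×0.236 = 0.24994.
Under exogeneity, PAF = [P(Y=1) − p₀] / P(Y=1).
PAF = (0.24994 − 0.236) / 0.24994 ≈ 0.0558

PAF ≈ 0.056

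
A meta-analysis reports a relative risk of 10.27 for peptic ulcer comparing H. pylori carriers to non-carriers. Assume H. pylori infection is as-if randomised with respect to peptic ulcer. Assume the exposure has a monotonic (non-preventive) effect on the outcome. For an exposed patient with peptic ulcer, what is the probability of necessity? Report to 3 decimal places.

PN ≈ 0.903

Under exogeneity and monotonicity, PN = (RR − 1) / RR = 1 − 1/RR.
PN = (10.27 − 1) / 10.27 = 9.27 / 10.27 ≈ 0.9026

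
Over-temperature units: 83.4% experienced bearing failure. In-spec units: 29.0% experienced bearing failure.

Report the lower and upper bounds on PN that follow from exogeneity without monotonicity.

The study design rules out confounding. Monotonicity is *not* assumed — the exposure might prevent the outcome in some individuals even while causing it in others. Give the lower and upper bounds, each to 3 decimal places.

0.652 ≤ PN ≤ 0.851

p₁ = 0.834, p₀ = 0.29.
Under exogeneity alone the bounds on PN are max{0,(p₁−p₀)/p₁} ≤ PN ≤ min{1,(1−p₀)/p₁}.
  lower = (p₁ − p₀)/p₁ = 0.544 / 0.834 ≈ 0.6523
  upper = min{1, (1 − p₀)/p₁} = 0.71 / 0.834 ≈ 0.8513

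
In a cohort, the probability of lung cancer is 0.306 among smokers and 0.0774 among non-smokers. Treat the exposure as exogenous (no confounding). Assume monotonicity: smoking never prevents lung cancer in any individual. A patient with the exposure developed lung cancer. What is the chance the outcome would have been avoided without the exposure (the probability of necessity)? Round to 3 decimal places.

PN ≈ 0.747

Let p₁ = 0.306, p₀ = 0.0774.
Under exogeneity and monotonicity, PN = (p₁ − p₀) / p₁.
PN = (0.306 − 0.0774) / 0.306 = 0.2286 / 0.306 ≈ 0.7471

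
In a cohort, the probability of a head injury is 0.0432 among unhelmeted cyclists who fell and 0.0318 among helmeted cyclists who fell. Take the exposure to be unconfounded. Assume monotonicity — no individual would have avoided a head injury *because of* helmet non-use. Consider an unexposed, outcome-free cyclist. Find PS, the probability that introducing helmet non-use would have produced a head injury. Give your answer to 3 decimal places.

PS ≈ 0.012

Let p₁ = 0.0432, p₀ = 0.0318.
Under exogeneity and monotonicity, PS = (p₁ − p₀) / (1 − p₀).
PS = (0.0432 − 0.0318) / (1 − 0.0318) = 0.0114 / 0.9682 ≈ 0.0118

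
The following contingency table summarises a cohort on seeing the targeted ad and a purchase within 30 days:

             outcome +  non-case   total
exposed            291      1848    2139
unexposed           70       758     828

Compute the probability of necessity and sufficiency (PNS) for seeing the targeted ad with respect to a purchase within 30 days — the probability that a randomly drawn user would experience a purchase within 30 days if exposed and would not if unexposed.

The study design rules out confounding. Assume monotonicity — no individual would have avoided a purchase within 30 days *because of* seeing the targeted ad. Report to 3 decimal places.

PNS ≈ 0.052

p₁ = P(outcome | exposed) = 291/2139 = 0.13604
p₀ = P(outcome | unexposed) = 70/828 = 0.084541
Under exogeneity and monotonicity, PNS = p₁ − p₀.
PNS = 0.13604 − 0.084541 = 0.051504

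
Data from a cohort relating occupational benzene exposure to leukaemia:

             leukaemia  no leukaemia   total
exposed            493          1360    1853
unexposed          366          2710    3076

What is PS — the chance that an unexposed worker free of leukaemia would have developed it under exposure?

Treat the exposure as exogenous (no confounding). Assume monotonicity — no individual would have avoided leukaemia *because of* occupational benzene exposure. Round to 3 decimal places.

p₁ = P(outcome | exposed) = 493/1853 = 0.26606
p₀ = P(outcome | unexposed) = 366/3076 = 0.11899
Under exogeneity and monotonicity, PS = (p₁ − p₀) / (1 − p₀).
PS = (0.26606 − 0.11899) / (1 − 0.11899) = 0.14707 / 0.88101 ≈ 0.1669

PS ≈ 0.167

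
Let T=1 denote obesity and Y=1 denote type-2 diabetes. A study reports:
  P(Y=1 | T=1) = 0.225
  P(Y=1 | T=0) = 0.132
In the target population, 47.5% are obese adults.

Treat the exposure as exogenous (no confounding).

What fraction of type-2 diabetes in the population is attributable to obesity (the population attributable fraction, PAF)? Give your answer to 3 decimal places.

Let p₁ = 0.225, p₀ = 0.132.
Overall risk P(Y=1) = π·p₁ + (1−π)·p₀ = 0.475×0.225 + 0.525×0.132 = 0.17617.
Under exogeneity, PAF = [P(Y=1) − p₀] / P(Y=1).
PAF = (0.17617 − 0.132) / 0.17617 ≈ 0.2507

PAF ≈ 0.251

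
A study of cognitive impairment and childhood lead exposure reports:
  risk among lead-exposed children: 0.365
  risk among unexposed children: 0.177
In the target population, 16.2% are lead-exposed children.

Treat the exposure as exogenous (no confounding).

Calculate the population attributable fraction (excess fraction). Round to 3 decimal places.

Let p₁ = 0.365, p₀ = 0.177.
Overall risk P(Y=1) = π·p₁ + (1−π)·p₀ = 0.162×0.365 + 0.838×0.177 = 0.20746.
Under exogeneity, PAF = [P(Y=1) − p₀] / P(Y=1).
PAF = (0.20746 − 0.177) / 0.20746 ≈ 0.1468

PAF ≈ 0.147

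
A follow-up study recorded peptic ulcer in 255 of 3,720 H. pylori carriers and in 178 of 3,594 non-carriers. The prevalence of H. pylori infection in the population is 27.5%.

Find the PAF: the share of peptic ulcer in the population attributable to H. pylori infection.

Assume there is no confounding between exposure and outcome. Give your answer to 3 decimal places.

p₁ = P(outcome | exposed) = 255/3720 = 0.068548
p₀ = P(outcome | unexposed) = 178/3594 = 0.049527
Overall risk P(Y=1) = π·p₁ + (1−π)·p₀ = 0.275×0.068548 + 0.725×0.049527 = 0.054758.
Under exogeneity, PAF = [P(Y=1) − p₀] / P(Y=1).
PAF = (0.054758 − 0.049527) / 0.054758 ≈ 0.0955

PAF ≈ 0.096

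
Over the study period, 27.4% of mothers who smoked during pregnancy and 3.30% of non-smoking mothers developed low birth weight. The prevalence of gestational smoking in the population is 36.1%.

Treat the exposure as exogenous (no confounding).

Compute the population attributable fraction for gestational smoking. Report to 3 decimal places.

PAF ≈ 0.725

p₁ = 0.274, p₀ = 0.033.
Overall risk P(Y=1) = π·p₁ + (1−π)·p₀ = 0.361×0.274 + 0.639×0.033 = 0.12.
Under exogeneity, PAF = [P(Y=1) − p₀] / P(Y=1).
PAF = (0.12 − 0.033) / 0.12 ≈ 0.7250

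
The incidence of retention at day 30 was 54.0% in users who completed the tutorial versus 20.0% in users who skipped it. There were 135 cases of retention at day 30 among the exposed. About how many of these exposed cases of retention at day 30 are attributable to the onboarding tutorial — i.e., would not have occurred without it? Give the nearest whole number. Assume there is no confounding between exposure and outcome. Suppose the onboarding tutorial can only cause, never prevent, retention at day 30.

about 85 cases

p₁ = 0.54, p₀ = 0.2.
PN = (p₁ − p₀)/p₁ = (0.54 − 0.2) / 0.54 ≈ 0.62963.
Attributable cases ≈ PN × (exposed cases) = 0.62963 × 135 ≈ 85.00.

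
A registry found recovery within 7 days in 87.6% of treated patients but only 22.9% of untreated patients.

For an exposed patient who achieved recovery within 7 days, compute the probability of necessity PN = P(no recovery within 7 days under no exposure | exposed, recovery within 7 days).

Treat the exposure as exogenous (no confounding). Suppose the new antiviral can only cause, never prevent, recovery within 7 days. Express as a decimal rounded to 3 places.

p₁ = 0.876, p₀ = 0.229.
Under exogeneity and monotonicity, PN = (p₁ − p₀) / p₁.
PN = (0.876 − 0.229) / 0.876 = 0.647 / 0.876 ≈ 0.7386

PN ≈ 0.739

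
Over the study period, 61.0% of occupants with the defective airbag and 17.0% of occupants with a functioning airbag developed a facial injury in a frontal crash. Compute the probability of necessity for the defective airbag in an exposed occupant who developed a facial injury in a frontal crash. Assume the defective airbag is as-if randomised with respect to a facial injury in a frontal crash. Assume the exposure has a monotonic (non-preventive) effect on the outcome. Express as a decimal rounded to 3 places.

p₁ = 0.61, p₀ = 0.17.
Under exogeneity and monotonicity, PN = (p₁ − p₀) / p₁.
PN = (0.61 − 0.17) / 0.61 = 0.44 / 0.61 ≈ 0.7213

PN ≈ 0.721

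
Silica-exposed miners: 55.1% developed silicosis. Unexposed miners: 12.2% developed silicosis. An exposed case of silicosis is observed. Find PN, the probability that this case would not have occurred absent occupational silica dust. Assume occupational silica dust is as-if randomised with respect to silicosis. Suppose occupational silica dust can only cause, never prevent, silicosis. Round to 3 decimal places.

PN ≈ 0.779

p₁ = 0.551, p₀ = 0.122.
Under exogeneity and monotonicity, PN = (p₁ − p₀) / p₁.
PN = (0.551 − 0.122) / 0.551 = 0.429 / 0.551 ≈ 0.7786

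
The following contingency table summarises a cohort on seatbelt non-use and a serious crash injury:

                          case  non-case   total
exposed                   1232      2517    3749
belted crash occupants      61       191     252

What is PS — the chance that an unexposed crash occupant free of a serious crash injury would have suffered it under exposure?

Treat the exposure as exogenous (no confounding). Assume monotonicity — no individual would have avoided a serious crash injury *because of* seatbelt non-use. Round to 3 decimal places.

PS ≈ 0.114

p₁ = P(outcome | exposed) = 1232/3749 = 0.32862
p₀ = P(outcome | unexposed) = 61/252 = 0.24206
Under exogeneity and monotonicity, PS = (p₁ − p₀) / (1 − p₀).
PS = (0.32862 − 0.24206) / (1 − 0.24206) = 0.086557 / 0.75794 ≈ 0.1142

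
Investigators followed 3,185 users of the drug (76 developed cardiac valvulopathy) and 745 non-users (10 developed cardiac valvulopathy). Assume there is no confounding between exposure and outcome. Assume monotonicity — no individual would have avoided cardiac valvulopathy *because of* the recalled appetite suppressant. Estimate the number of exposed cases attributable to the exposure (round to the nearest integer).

about 33 cases

p₁ = P(outcome | exposed) = 76/3185 = 0.023862
p₀ = P(outcome | unexposed) = 10/745 = 0.013423
PN = (p₁ − p₀)/p₁ = (0.023862 − 0.013423) / 0.023862 ≈ 0.43748.
Attributable cases ≈ PN × (exposed cases) = 0.43748 × 76 ≈ 33.25.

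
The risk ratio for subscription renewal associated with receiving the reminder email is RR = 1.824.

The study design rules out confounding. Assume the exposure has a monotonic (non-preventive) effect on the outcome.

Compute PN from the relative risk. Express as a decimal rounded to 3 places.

Under exogeneity and monotonicity, PN = (RR − 1) / RR = 1 − 1/RR.
PN = (1.824 − 1) / 1.824 = 0.824 / 1.824 ≈ 0.4518

PN ≈ 0.452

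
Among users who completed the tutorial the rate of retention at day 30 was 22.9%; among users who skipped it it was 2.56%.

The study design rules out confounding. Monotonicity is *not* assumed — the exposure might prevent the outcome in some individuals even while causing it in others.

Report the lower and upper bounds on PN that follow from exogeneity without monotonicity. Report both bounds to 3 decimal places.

p₁ = 0.229, p₀ = 0.0256.
Under exogeneity alone the bounds on PN are max{0,(p₁−p₀)/p₁} ≤ PN ≤ min{1,(1−p₀)/p₁}.
  lower = (p₁ − p₀)/p₁ = 0.2034 / 0.229 ≈ 0.8882
  upper = min{1, (1 − p₀)/p₁} = 0.9744 / 0.229 ≈ 4.2550 → capped at 1

0.888 ≤ PN ≤ 1.000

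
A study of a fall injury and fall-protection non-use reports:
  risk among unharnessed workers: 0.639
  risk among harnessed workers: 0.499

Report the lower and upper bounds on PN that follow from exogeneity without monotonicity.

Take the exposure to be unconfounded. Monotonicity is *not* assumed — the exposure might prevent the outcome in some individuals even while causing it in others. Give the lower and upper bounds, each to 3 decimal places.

0.219 ≤ PN ≤ 0.784

Let p₁ = 0.639, p₀ = 0.499.
Under exogeneity alone the bounds on PN are max{0,(p₁−p₀)/p₁} ≤ PN ≤ min{1,(1−p₀)/p₁}.
  lower = (p₁ − p₀)/p₁ = 0.14 / 0.639 ≈ 0.2191
  upper = min{1, (1 − p₀)/p₁} = 0.501 / 0.639 ≈ 0.7840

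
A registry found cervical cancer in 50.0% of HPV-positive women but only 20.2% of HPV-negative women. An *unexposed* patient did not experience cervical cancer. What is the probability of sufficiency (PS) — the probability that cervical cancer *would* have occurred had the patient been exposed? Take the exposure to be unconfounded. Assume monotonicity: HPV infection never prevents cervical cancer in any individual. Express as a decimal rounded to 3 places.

p₁ = 0.5, p₀ = 0.202.
Under exogeneity and monotonicity, PS = (p₁ − p₀) / (1 − p₀).
PS = (0.5 − 0.202) / (1 − 0.202) = 0.298 / 0.798 ≈ 0.3734

PS ≈ 0.373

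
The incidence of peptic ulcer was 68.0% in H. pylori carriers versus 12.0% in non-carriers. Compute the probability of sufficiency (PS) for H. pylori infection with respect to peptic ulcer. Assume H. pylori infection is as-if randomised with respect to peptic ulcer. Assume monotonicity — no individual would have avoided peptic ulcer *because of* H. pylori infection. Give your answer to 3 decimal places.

PS ≈ 0.636

p₁ = 0.68, p₀ = 0.12.
Under exogeneity and monotonicity, PS = (p₁ − p₀) / (1 − p₀).
PS = (0.68 − 0.12) / (1 − 0.12) = 0.56 / 0.88 ≈ 0.6364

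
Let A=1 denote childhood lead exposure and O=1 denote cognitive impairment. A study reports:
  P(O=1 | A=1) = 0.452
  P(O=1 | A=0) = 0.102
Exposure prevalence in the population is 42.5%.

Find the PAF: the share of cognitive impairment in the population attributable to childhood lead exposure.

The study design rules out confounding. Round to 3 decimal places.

PAF ≈ 0.593

Let p₁ = 0.452, p₀ = 0.102.
Overall risk P(Y=1) = π·p₁ + (1−π)·p₀ = 0.425×0.452 + 0.575×0.102 = 0.25075.
Under exogeneity, PAF = [P(Y=1) − p₀] / P(Y=1).
PAF = (0.25075 − 0.102) / 0.25075 ≈ 0.5932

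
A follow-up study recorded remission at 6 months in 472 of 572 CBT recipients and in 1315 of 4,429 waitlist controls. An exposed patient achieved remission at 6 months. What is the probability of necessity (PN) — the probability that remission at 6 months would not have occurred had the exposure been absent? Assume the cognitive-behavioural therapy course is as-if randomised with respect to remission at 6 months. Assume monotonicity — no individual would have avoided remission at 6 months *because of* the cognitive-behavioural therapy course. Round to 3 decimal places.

PN ≈ 0.640

p₁ = P(outcome | exposed) = 472/572 = 0.82517
p₀ = P(outcome | unexposed) = 1315/4429 = 0.29691
Under exogeneity and monotonicity, PN = (p₁ − p₀) / p₁.
PN = (0.82517 − 0.29691) / 0.82517 = 0.52827 / 0.82517 ≈ 0.6402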